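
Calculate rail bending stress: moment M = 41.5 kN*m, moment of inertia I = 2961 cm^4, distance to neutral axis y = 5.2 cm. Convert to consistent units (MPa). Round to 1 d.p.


Convert units:
M = 41.5 kN*m = 41500000 N*mm
y = 5.2 cm = 52 mm
I = 2961 cm^4 = 29610000 mm^4
sigma = 41500000 * 52 / 29610000
sigma = 72.9 MPa

72.9


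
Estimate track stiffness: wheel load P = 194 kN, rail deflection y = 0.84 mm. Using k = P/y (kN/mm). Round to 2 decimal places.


Track stiffness k = P / y
k = 194 / 0.84
k = 230.95 kN/mm

230.95


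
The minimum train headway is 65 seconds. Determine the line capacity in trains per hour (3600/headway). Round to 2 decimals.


Capacity = 3600 / headway
Capacity = 3600 / 65
Capacity = 55.38 trains/hour

55.38


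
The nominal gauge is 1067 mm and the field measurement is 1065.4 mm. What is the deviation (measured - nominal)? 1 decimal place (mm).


Deviation = measured - nominal
Deviation = 1065.4 - 1067
Deviation = -1.6 mm

-1.6


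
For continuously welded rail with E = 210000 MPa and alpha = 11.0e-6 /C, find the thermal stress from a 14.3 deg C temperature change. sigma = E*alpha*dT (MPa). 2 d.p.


sigma = E * alpha * dT
sigma = 210000 * 11.0e-6 * 14.3
sigma = 2.31 * 14.3
sigma = 33.03 MPa

33.03


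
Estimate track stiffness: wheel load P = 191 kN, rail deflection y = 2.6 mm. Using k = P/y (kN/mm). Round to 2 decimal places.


Track stiffness k = P / y
k = 191 / 2.6
k = 73.46 kN/mm

73.46


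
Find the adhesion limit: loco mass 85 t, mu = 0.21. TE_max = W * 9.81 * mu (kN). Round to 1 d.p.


TE_max = W * g * mu
TE_max = 85 * 9.81 * 0.21
TE_max = 833.85 * 0.21
TE_max = 175.1 kN

175.1


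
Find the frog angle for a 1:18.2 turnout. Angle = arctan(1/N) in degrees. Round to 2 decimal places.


1/N = 1/18.2 = 0.054945
angle = arctan(0.054945) = 0.05489 rad
angle = 0.05489 * 180/pi = 3.14 degrees

3.14


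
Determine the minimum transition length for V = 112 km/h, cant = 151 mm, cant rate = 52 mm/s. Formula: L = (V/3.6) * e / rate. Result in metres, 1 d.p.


Convert speed: V = 112 / 3.6 = 31.1111 m/s
L = 31.1111 * 151 / 52
L = 4697.7778 / 52
L = 90.3 m

90.3


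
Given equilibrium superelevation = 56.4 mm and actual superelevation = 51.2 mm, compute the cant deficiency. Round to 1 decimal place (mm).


Cant deficiency = equilibrium cant - actual cant
CD = 56.4 - 51.2
CD = 5.2 mm

5.2


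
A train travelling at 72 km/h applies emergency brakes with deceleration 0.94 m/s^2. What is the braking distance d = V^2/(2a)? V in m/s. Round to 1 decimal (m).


Convert speed: V = 72 / 3.6 = 20.0 m/s
V^2 = 400.0
d = 400.0 / (2 * 0.94)
d = 400.0 / 1.88
d = 212.8 m

212.8


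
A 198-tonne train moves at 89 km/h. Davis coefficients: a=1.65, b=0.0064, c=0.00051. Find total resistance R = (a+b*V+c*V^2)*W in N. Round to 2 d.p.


b*V = 0.0064 * 89 = 0.5696
c*V^2 = 0.00051 * 7921 = 4.03971
R_per_t = 1.65 + 0.5696 + 4.03971 = 6.25931 N/t
R_total = 6.25931 * 198 = 1239.34 N

1239.34


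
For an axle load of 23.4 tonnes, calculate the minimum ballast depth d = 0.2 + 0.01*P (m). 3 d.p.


d = 0.2 + 0.01 * 23.4
d = 0.2 + 0.234
d = 0.434 m

0.434


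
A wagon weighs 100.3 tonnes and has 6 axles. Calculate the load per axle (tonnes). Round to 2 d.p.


Load per axle = total weight / number of axles
Load = 100.3 / 6
Load = 16.72 tonnes

16.72


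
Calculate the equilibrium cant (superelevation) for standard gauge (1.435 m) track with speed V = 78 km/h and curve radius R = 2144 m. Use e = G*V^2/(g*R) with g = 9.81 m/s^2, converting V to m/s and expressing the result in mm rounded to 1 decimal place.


Convert speed: V = 78 / 3.6 = 21.6667 m/s
Apply formula: e = 1.435 * 21.6667^2 / (9.81 * 2144)
e = 1.435 * 469.4444 / 21032.64
e = 0.032029 m = 32.0 mm

32.0


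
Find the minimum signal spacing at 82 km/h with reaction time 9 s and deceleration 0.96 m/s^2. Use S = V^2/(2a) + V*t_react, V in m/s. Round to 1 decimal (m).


V = 82 / 3.6 = 22.7778 m/s
Braking distance = 22.7778^2 / (2*0.96) = 270.2225 m
Sighting distance = 22.7778 * 9 = 205.0 m
S = 270.2225 + 205.0 = 475.2 m

475.2


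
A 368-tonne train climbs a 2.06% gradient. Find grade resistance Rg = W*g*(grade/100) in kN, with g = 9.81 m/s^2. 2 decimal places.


Rg = W * 9.81 * grade / 100
Rg = 368 * 9.81 * 2.06 / 100
Rg = 3610.08 * 0.0206
Rg = 74.37 kN

74.37


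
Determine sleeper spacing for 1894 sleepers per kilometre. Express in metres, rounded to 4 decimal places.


Spacing = 1000 m / number of sleepers
Spacing = 1000 / 1894
Spacing = 0.5280 m

0.5280


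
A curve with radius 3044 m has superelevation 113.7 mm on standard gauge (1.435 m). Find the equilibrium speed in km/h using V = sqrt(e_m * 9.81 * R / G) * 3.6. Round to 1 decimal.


Convert cant: e = 113.7 mm = 0.1137 m
V_ms = sqrt(0.1137 * 9.81 * 3044 / 1.435)
V_ms = sqrt(2366.040744) = 48.642 m/s
V = 48.642 * 3.6 = 175.1 km/h

175.1


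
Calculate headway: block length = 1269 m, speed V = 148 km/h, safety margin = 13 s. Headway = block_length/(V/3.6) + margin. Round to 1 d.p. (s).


V = 148 / 3.6 = 41.1111 m/s
Block traversal time = 1269 / 41.1111 = 30.8676 s
Headway = 30.8676 + 13
Headway = 43.9 s

43.9


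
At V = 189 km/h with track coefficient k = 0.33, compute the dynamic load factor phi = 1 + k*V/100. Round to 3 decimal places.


phi = 1 + k * V / 100
phi = 1 + 0.33 * 189 / 100
phi = 1 + 0.6237
phi = 1.624

1.624


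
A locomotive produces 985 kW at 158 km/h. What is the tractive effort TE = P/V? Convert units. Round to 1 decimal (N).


Convert: P = 985 kW = 985000 W
V = 158 / 3.6 = 43.8889 m/s
TE = 985000 / 43.8889
TE = 22443.0 N

22443.0


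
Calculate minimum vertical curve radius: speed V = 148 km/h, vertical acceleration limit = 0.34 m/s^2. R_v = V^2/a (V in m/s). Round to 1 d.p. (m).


Convert speed: V = 148 / 3.6 = 41.1111 m/s
V^2 = 1690.1235 m^2/s^2
R_v = 1690.1235 / 0.34
R_v = 4971.0 m

4971.0


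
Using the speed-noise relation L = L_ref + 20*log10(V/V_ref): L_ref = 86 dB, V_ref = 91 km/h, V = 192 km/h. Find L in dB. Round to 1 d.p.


V/V_ref = 192 / 91 = 2.10989
log10(2.10989) = 0.32426
20 * 0.32426 = 6.4852
L = 86 + 6.4852 = 92.5 dB

92.5


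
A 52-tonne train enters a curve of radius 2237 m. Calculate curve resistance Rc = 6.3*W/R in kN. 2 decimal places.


Rc = 6.3 * W / R
Rc = 6.3 * 52 / 2237
Rc = 327.6 / 2237
Rc = 0.15 kN

0.15


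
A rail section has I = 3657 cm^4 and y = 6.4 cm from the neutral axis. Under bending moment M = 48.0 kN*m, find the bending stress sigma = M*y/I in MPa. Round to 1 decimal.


Convert units:
M = 48.0 kN*m = 48000000 N*mm
y = 6.4 cm = 64 mm
I = 3657 cm^4 = 36570000 mm^4
sigma = 48000000 * 64 / 36570000
sigma = 84.0 MPa

84.0


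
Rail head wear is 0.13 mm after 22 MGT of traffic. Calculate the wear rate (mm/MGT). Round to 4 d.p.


Wear rate = total wear / cumulative tonnage
Rate = 0.13 / 22
Rate = 0.0059 mm/MGT

0.0059


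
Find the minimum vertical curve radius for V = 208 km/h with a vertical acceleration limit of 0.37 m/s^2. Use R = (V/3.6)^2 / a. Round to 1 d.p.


Convert speed: V = 208 / 3.6 = 57.7778 m/s
V^2 = 3338.2716 m^2/s^2
R_v = 3338.2716 / 0.37
R_v = 9022.4 m

9022.4


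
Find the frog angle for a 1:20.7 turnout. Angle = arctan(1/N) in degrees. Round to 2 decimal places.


1/N = 1/20.7 = 0.048309
angle = arctan(0.048309) = 0.048272 rad
angle = 0.048272 * 180/pi = 2.77 degrees

2.77


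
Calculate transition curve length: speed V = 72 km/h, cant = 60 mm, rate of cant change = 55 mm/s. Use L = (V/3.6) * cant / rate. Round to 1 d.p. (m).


Convert speed: V = 72 / 3.6 = 20.0 m/s
L = 20.0 * 60 / 55
L = 1200.0 / 55
L = 21.8 m

21.8


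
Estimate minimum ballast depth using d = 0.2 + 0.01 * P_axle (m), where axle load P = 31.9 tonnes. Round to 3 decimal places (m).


d = 0.2 + 0.01 * 31.9
d = 0.2 + 0.319
d = 0.519 m

0.519


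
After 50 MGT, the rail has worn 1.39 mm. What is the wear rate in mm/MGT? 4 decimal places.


Wear rate = total wear / cumulative tonnage
Rate = 1.39 / 50
Rate = 0.0278 mm/MGT

0.0278


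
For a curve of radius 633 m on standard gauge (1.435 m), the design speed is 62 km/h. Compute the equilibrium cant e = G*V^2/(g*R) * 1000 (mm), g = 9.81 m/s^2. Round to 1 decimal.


Convert speed: V = 62 / 3.6 = 17.2222 m/s
Apply formula: e = 1.435 * 17.2222^2 / (9.81 * 633)
e = 1.435 * 296.6049 / 6209.73
e = 0.068542 m = 68.5 mm

68.5


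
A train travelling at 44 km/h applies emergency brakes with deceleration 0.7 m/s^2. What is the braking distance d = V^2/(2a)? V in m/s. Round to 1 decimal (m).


Convert speed: V = 44 / 3.6 = 12.2222 m/s
V^2 = 149.3827
d = 149.3827 / (2 * 0.7)
d = 149.3827 / 1.4
d = 106.7 m

106.7


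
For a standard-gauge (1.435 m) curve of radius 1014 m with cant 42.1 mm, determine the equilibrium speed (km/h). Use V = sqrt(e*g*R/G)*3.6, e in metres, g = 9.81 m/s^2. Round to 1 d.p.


Convert cant: e = 42.1 mm = 0.0421 m
V_ms = sqrt(0.0421 * 9.81 * 1014 / 1.435)
V_ms = sqrt(291.834853) = 17.0832 m/s
V = 17.0832 * 3.6 = 61.5 km/h

61.5


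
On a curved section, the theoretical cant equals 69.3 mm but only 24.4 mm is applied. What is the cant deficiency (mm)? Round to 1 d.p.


Cant deficiency = equilibrium cant - actual cant
CD = 69.3 - 24.4
CD = 44.9 mm

44.9


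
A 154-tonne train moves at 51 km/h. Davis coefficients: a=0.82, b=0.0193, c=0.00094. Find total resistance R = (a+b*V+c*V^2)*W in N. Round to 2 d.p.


b*V = 0.0193 * 51 = 0.9843
c*V^2 = 0.00094 * 2601 = 2.44494
R_per_t = 0.82 + 0.9843 + 2.44494 = 4.24924 N/t
R_total = 4.24924 * 154 = 654.38 N

654.38


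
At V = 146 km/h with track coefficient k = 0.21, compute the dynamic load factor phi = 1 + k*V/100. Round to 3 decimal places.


phi = 1 + k * V / 100
phi = 1 + 0.21 * 146 / 100
phi = 1 + 0.3066
phi = 1.307

1.307


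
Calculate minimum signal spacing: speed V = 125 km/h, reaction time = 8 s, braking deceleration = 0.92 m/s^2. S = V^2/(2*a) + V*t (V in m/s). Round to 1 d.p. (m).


V = 125 / 3.6 = 34.7222 m/s
Braking distance = 34.7222^2 / (2*0.92) = 655.2352 m
Sighting distance = 34.7222 * 8 = 277.7778 m
S = 655.2352 + 277.7778 = 933.0 m

933.0


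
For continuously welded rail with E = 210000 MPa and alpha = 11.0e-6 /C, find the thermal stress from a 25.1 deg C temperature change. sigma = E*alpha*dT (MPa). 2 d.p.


sigma = E * alpha * dT
sigma = 210000 * 11.0e-6 * 25.1
sigma = 2.31 * 25.1
sigma = 57.98 MPa

57.98


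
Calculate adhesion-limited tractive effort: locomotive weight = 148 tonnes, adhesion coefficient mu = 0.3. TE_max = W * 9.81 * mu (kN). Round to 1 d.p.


TE_max = W * g * mu
TE_max = 148 * 9.81 * 0.3
TE_max = 1451.88 * 0.3
TE_max = 435.6 kN

435.6


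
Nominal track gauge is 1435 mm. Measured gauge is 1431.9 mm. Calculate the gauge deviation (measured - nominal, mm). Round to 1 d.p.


Deviation = measured - nominal
Deviation = 1431.9 - 1435
Deviation = -3.1 mm

-3.1


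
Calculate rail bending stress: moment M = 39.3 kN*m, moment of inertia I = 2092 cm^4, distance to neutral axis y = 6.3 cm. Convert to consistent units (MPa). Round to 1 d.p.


Convert units:
M = 39.3 kN*m = 39300000 N*mm
y = 6.3 cm = 63 mm
I = 2092 cm^4 = 20920000 mm^4
sigma = 39300000 * 63 / 20920000
sigma = 118.4 MPa

118.4


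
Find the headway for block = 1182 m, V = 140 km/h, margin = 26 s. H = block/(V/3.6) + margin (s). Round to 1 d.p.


V = 140 / 3.6 = 38.8889 m/s
Block traversal time = 1182 / 38.8889 = 30.3943 s
Headway = 30.3943 + 26
Headway = 56.4 s

56.4


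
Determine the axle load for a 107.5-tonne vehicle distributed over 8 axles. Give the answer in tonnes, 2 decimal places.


Load per axle = total weight / number of axles
Load = 107.5 / 8
Load = 13.44 tonnes

13.44


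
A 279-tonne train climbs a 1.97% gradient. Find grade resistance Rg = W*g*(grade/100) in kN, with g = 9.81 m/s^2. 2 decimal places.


Rg = W * 9.81 * grade / 100
Rg = 279 * 9.81 * 1.97 / 100
Rg = 2736.99 * 0.0197
Rg = 53.92 kN

53.92


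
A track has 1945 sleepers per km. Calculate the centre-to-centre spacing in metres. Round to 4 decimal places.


Spacing = 1000 m / number of sleepers
Spacing = 1000 / 1945
Spacing = 0.5141 m

0.5141


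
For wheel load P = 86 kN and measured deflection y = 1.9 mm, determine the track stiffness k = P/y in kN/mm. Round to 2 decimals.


Track stiffness k = P / y
k = 86 / 1.9
k = 45.26 kN/mm

45.26


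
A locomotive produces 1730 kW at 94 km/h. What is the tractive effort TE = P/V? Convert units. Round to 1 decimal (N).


Convert: P = 1730 kW = 1730000 W
V = 94 / 3.6 = 26.1111 m/s
TE = 1730000 / 26.1111
TE = 66255.3 N

66255.3


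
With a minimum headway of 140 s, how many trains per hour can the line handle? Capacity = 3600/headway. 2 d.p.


Capacity = 3600 / headway
Capacity = 3600 / 140
Capacity = 25.71 trains/hour

25.71


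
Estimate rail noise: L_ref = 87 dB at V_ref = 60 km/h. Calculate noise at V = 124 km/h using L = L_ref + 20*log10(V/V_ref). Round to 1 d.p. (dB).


V/V_ref = 124 / 60 = 2.066667
log10(2.066667) = 0.31527
20 * 0.31527 = 6.3054
L = 87 + 6.3054 = 93.3 dB

93.3


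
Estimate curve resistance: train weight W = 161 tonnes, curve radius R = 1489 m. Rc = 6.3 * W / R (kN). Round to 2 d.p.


Rc = 6.3 * W / R
Rc = 6.3 * 161 / 1489
Rc = 1014.3 / 1489
Rc = 0.68 kN

0.68


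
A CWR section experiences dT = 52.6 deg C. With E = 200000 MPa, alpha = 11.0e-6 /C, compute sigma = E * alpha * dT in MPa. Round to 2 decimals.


sigma = E * alpha * dT
sigma = 200000 * 11.0e-6 * 52.6
sigma = 2.2 * 52.6
sigma = 115.72 MPa

115.72


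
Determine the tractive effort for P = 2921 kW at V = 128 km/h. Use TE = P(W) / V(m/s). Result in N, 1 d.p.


Convert: P = 2921 kW = 2921000 W
V = 128 / 3.6 = 35.5556 m/s
TE = 2921000 / 35.5556
TE = 82153.1 N

82153.1


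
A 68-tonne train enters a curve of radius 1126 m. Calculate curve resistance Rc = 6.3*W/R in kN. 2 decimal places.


Rc = 6.3 * W / R
Rc = 6.3 * 68 / 1126
Rc = 428.4 / 1126
Rc = 0.38 kN

0.38


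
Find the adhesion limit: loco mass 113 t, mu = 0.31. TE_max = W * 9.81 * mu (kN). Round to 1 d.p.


TE_max = W * g * mu
TE_max = 113 * 9.81 * 0.31
TE_max = 1108.53 * 0.31
TE_max = 343.6 kN

343.6


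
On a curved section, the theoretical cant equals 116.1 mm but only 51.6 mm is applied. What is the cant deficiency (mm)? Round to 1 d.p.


Cant deficiency = equilibrium cant - actual cant
CD = 116.1 - 51.6
CD = 64.5 mm

64.5


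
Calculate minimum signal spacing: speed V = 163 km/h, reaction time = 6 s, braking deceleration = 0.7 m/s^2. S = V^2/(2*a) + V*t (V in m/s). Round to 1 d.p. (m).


V = 163 / 3.6 = 45.2778 m/s
Braking distance = 45.2778^2 / (2*0.7) = 1464.3408 m
Sighting distance = 45.2778 * 6 = 271.6667 m
S = 1464.3408 + 271.6667 = 1736.0 m

1736.0


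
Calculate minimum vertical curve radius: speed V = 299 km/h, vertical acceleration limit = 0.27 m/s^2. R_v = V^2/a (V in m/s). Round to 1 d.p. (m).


Convert speed: V = 299 / 3.6 = 83.0556 m/s
V^2 = 6898.2253 m^2/s^2
R_v = 6898.2253 / 0.27
R_v = 25549.0 m

25549.0


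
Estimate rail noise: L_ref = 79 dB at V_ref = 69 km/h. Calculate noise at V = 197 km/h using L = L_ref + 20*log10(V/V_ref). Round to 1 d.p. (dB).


V/V_ref = 197 / 69 = 2.855072
log10(2.855072) = 0.455617
20 * 0.455617 = 9.1123
L = 79 + 9.1123 = 88.1 dB

88.1


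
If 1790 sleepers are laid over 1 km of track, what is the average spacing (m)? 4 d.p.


Spacing = 1000 m / number of sleepers
Spacing = 1000 / 1790
Spacing = 0.5587 m

0.5587


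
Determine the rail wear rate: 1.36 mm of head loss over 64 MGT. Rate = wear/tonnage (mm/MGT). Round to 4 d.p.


Wear rate = total wear / cumulative tonnage
Rate = 1.36 / 64
Rate = 0.0213 mm/MGT

0.0213


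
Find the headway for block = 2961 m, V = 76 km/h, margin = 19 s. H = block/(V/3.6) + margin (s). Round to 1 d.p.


V = 76 / 3.6 = 21.1111 m/s
Block traversal time = 2961 / 21.1111 = 140.2579 s
Headway = 140.2579 + 19
Headway = 159.3 s

159.3


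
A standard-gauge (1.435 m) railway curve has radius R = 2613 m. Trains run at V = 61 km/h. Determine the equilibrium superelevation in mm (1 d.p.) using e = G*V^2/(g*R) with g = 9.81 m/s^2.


Convert speed: V = 61 / 3.6 = 16.9444 m/s
Apply formula: e = 1.435 * 16.9444^2 / (9.81 * 2613)
e = 1.435 * 287.1142 / 25633.53
e = 0.016073 m = 16.1 mm

16.1


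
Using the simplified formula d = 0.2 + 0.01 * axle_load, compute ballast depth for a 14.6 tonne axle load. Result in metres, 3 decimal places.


d = 0.2 + 0.01 * 14.6
d = 0.2 + 0.146
d = 0.346 m

0.346


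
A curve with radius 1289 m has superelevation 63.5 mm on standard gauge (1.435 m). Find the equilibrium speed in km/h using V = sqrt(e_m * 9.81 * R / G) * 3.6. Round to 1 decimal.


Convert cant: e = 63.5 mm = 0.0635 m
V_ms = sqrt(0.0635 * 9.81 * 1289 / 1.435)
V_ms = sqrt(559.556247) = 23.6549 m/s
V = 23.6549 * 3.6 = 85.2 km/h

85.2


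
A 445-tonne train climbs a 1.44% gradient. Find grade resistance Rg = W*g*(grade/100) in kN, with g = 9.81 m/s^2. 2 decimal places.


Rg = W * 9.81 * grade / 100
Rg = 445 * 9.81 * 1.44 / 100
Rg = 4365.45 * 0.0144
Rg = 62.86 kN

62.86


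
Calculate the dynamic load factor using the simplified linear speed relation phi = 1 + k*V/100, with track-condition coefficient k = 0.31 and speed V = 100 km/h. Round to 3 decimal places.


phi = 1 + k * V / 100
phi = 1 + 0.31 * 100 / 100
phi = 1 + 0.31
phi = 1.310

1.310


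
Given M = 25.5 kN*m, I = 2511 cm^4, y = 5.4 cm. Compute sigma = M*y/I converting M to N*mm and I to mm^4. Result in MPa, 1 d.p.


Convert units:
M = 25.5 kN*m = 25500000 N*mm
y = 5.4 cm = 54 mm
I = 2511 cm^4 = 25110000 mm^4
sigma = 25500000 * 54 / 25110000
sigma = 54.8 MPa

54.8


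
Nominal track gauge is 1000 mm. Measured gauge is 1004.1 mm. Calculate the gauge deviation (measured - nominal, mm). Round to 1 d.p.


Deviation = measured - nominal
Deviation = 1004.1 - 1000
Deviation = 4.1 mm

4.1


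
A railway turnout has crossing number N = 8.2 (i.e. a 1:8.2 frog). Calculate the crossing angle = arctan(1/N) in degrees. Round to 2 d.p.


1/N = 1/8.2 = 0.121951
angle = arctan(0.121951) = 0.121352 rad
angle = 0.121352 * 180/pi = 6.95 degrees

6.95


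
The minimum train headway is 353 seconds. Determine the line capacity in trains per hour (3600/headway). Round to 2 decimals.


Capacity = 3600 / headway
Capacity = 3600 / 353
Capacity = 10.20 trains/hour

10.20


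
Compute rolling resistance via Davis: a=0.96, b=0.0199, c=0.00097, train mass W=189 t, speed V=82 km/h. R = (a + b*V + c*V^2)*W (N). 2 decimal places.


b*V = 0.0199 * 82 = 1.6318
c*V^2 = 0.00097 * 6724 = 6.52228
R_per_t = 0.96 + 1.6318 + 6.52228 = 9.11408 N/t
R_total = 9.11408 * 189 = 1722.56 N

1722.56


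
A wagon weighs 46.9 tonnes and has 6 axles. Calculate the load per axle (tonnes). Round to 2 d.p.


Load per axle = total weight / number of axles
Load = 46.9 / 6
Load = 7.82 tonnes

7.82


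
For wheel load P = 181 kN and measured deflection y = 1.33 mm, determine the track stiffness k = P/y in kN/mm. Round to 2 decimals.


Track stiffness k = P / y
k = 181 / 1.33
k = 136.09 kN/mm

136.09


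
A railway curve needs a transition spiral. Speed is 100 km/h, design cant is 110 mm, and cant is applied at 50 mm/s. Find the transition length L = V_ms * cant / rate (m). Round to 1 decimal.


Convert speed: V = 100 / 3.6 = 27.7778 m/s
L = 27.7778 * 110 / 50
L = 3055.5556 / 50
L = 61.1 m

61.1


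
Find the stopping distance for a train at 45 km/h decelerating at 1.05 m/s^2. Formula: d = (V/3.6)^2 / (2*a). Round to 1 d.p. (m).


Convert speed: V = 45 / 3.6 = 12.5 m/s
V^2 = 156.25
d = 156.25 / (2 * 1.05)
d = 156.25 / 2.1
d = 74.4 m

74.4


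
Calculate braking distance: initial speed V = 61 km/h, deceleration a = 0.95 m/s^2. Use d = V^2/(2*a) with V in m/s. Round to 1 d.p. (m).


Convert speed: V = 61 / 3.6 = 16.9444 m/s
V^2 = 287.1142
d = 287.1142 / (2 * 0.95)
d = 287.1142 / 1.9
d = 151.1 m

151.1


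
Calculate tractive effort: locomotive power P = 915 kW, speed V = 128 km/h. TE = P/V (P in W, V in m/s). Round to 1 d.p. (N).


Convert: P = 915 kW = 915000 W
V = 128 / 3.6 = 35.5556 m/s
TE = 915000 / 35.5556
TE = 25734.4 N

25734.4


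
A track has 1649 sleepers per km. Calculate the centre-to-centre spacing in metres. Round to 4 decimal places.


Spacing = 1000 m / number of sleepers
Spacing = 1000 / 1649
Spacing = 0.6064 m

0.6064


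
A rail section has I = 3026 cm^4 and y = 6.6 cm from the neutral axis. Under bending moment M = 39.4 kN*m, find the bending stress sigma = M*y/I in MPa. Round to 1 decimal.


Convert units:
M = 39.4 kN*m = 39400000 N*mm
y = 6.6 cm = 66 mm
I = 3026 cm^4 = 30260000 mm^4
sigma = 39400000 * 66 / 30260000
sigma = 85.9 MPa

85.9


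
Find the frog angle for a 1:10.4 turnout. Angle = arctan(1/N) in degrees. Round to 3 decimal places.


1/N = 1/10.4 = 0.096154
angle = arctan(0.096154) = 0.095859 rad
angle = 0.095859 * 180/pi = 5.492 degrees

5.492


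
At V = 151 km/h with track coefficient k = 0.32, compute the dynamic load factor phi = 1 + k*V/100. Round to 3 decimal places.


phi = 1 + k * V / 100
phi = 1 + 0.32 * 151 / 100
phi = 1 + 0.4832
phi = 1.483

1.483


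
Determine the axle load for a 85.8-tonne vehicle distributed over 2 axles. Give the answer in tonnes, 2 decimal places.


Load per axle = total weight / number of axles
Load = 85.8 / 2
Load = 42.90 tonnes

42.90


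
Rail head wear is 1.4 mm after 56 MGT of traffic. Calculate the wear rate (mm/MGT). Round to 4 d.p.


Wear rate = total wear / cumulative tonnage
Rate = 1.4 / 56
Rate = 0.0250 mm/MGT

0.0250


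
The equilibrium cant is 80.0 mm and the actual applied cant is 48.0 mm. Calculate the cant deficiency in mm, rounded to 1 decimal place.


Cant deficiency = equilibrium cant - actual cant
CD = 80.0 - 48.0
CD = 32.0 mm

32.0


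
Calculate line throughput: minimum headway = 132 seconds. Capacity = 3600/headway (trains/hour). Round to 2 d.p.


Capacity = 3600 / headway
Capacity = 3600 / 132
Capacity = 27.27 trains/hour

27.27


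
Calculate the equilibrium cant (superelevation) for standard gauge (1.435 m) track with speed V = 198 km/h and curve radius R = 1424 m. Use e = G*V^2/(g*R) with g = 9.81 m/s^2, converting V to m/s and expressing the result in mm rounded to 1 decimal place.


Convert speed: V = 198 / 3.6 = 55.0 m/s
Apply formula: e = 1.435 * 55.0^2 / (9.81 * 1424)
e = 1.435 * 3025.0 / 13969.44
e = 0.310741 m = 310.7 mm

310.7


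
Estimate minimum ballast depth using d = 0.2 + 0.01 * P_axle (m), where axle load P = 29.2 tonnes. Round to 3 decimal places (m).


d = 0.2 + 0.01 * 29.2
d = 0.2 + 0.292
d = 0.492 m

0.492


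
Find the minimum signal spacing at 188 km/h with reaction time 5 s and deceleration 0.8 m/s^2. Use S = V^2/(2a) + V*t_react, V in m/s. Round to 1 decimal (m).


V = 188 / 3.6 = 52.2222 m/s
Braking distance = 52.2222^2 / (2*0.8) = 1704.4753 m
Sighting distance = 52.2222 * 5 = 261.1111 m
S = 1704.4753 + 261.1111 = 1965.6 m

1965.6


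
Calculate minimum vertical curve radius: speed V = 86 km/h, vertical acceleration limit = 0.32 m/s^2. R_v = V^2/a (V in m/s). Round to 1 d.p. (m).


Convert speed: V = 86 / 3.6 = 23.8889 m/s
V^2 = 570.679 m^2/s^2
R_v = 570.679 / 0.32
R_v = 1783.4 m

1783.4


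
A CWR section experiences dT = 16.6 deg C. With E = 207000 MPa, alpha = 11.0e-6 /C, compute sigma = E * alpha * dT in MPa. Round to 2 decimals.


sigma = E * alpha * dT
sigma = 207000 * 11.0e-6 * 16.6
sigma = 2.277 * 16.6
sigma = 37.80 MPa

37.80


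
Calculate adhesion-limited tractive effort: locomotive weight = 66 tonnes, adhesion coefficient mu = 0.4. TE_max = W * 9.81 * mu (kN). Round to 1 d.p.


TE_max = W * g * mu
TE_max = 66 * 9.81 * 0.4
TE_max = 647.46 * 0.4
TE_max = 259.0 kN

259.0


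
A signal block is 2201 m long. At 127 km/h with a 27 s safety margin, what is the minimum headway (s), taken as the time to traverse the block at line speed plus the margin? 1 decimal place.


V = 127 / 3.6 = 35.2778 m/s
Block traversal time = 2201 / 35.2778 = 62.3906 s
Headway = 62.3906 + 27
Headway = 89.4 s

89.4


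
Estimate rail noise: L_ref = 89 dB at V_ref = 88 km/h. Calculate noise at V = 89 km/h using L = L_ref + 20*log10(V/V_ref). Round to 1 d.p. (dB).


V/V_ref = 89 / 88 = 1.011364
log10(1.011364) = 0.004907
20 * 0.004907 = 0.0981
L = 89 + 0.0981 = 89.1 dB

89.1


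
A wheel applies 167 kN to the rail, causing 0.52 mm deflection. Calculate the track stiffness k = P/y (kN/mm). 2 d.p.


Track stiffness k = P / y
k = 167 / 0.52
k = 321.15 kN/mm

321.15


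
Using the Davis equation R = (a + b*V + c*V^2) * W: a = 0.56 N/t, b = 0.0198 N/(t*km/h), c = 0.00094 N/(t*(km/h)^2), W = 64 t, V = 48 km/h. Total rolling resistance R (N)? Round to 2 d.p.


b*V = 0.0198 * 48 = 0.9504
c*V^2 = 0.00094 * 2304 = 2.16576
R_per_t = 0.56 + 0.9504 + 2.16576 = 3.67616 N/t
R_total = 3.67616 * 64 = 235.27 N

235.27


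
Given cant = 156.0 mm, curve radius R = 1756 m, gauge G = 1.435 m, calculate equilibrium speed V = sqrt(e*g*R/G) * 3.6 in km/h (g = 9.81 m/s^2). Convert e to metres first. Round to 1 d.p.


Convert cant: e = 156.0 mm = 0.1560 m
V_ms = sqrt(0.1560 * 9.81 * 1756 / 1.435)
V_ms = sqrt(1872.691401) = 43.2746 m/s
V = 43.2746 * 3.6 = 155.8 km/h

155.8


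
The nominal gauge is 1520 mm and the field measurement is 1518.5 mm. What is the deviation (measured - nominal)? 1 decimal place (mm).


Deviation = measured - nominal
Deviation = 1518.5 - 1520
Deviation = -1.5 mm

-1.5


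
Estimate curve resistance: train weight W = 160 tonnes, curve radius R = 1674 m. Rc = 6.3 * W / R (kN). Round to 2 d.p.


Rc = 6.3 * W / R
Rc = 6.3 * 160 / 1674
Rc = 1008.0 / 1674
Rc = 0.60 kN

0.60


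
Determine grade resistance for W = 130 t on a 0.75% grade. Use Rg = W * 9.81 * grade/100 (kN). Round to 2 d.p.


Rg = W * 9.81 * grade / 100
Rg = 130 * 9.81 * 0.75 / 100
Rg = 1275.3 * 0.0075
Rg = 9.56 kN

9.56


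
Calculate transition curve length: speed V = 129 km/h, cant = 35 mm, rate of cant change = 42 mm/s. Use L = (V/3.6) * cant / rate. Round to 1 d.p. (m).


Convert speed: V = 129 / 3.6 = 35.8333 m/s
L = 35.8333 * 35 / 42
L = 1254.1667 / 42
L = 29.9 m

29.9


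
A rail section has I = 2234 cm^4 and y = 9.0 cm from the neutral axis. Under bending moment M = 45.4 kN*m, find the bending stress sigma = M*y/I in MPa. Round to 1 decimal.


Convert units:
M = 45.4 kN*m = 45400000 N*mm
y = 9.0 cm = 90 mm
I = 2234 cm^4 = 22340000 mm^4
sigma = 45400000 * 90 / 22340000
sigma = 182.9 MPa

182.9


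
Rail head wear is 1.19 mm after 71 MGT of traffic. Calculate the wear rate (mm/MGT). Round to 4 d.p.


Wear rate = total wear / cumulative tonnage
Rate = 1.19 / 71
Rate = 0.0168 mm/MGT

0.0168


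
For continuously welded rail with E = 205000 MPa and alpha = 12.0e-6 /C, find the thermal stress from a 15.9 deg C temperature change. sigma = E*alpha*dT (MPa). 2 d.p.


sigma = E * alpha * dT
sigma = 205000 * 12.0e-6 * 15.9
sigma = 2.46 * 15.9
sigma = 39.11 MPa

39.11


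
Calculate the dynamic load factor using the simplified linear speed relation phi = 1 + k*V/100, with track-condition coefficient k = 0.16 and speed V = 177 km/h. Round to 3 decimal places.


phi = 1 + k * V / 100
phi = 1 + 0.16 * 177 / 100
phi = 1 + 0.2832
phi = 1.283

1.283


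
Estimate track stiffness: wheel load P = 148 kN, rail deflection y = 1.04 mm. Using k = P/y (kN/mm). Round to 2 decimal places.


Track stiffness k = P / y
k = 148 / 1.04
k = 142.31 kN/mm

142.31


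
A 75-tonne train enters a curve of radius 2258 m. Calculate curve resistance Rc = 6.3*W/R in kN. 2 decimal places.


Rc = 6.3 * W / R
Rc = 6.3 * 75 / 2258
Rc = 472.5 / 2258
Rc = 0.21 kN

0.21


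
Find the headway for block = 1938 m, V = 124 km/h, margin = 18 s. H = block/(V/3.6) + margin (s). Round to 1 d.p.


V = 124 / 3.6 = 34.4444 m/s
Block traversal time = 1938 / 34.4444 = 56.2645 s
Headway = 56.2645 + 18
Headway = 74.3 s

74.3


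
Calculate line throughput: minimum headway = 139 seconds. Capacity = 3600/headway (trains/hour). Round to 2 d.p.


Capacity = 3600 / headway
Capacity = 3600 / 139
Capacity = 25.90 trains/hour

25.90


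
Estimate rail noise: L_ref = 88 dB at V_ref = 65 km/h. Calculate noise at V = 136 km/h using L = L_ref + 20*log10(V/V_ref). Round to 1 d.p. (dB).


V/V_ref = 136 / 65 = 2.092308
log10(2.092308) = 0.320626
20 * 0.320626 = 6.4125
L = 88 + 6.4125 = 94.4 dB

94.4


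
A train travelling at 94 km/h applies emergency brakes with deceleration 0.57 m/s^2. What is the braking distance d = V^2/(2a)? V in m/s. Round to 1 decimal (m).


Convert speed: V = 94 / 3.6 = 26.1111 m/s
V^2 = 681.7901
d = 681.7901 / (2 * 0.57)
d = 681.7901 / 1.14
d = 598.1 m

598.1


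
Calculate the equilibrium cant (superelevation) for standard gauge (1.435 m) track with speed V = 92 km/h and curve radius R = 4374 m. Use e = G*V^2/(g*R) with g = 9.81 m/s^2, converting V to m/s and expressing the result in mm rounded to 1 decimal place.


Convert speed: V = 92 / 3.6 = 25.5556 m/s
Apply formula: e = 1.435 * 25.5556^2 / (9.81 * 4374)
e = 1.435 * 653.0864 / 42908.94
e = 0.021841 m = 21.8 mm

21.8


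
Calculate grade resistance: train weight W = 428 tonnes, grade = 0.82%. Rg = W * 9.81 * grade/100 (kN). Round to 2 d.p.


Rg = W * 9.81 * grade / 100
Rg = 428 * 9.81 * 0.82 / 100
Rg = 4198.68 * 0.0082
Rg = 34.43 kN

34.43


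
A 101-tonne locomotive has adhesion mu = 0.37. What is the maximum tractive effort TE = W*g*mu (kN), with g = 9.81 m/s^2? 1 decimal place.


TE_max = W * g * mu
TE_max = 101 * 9.81 * 0.37
TE_max = 990.81 * 0.37
TE_max = 366.6 kN

366.6


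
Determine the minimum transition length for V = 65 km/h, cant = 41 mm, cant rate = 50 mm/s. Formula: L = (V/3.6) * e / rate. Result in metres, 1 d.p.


Convert speed: V = 65 / 3.6 = 18.0556 m/s
L = 18.0556 * 41 / 50
L = 740.2778 / 50
L = 14.8 m

14.8


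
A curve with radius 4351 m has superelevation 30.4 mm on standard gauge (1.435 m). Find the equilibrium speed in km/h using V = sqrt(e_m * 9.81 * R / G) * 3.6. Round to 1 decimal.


Convert cant: e = 30.4 mm = 0.0304 m
V_ms = sqrt(0.0304 * 9.81 * 4351 / 1.435)
V_ms = sqrt(904.231794) = 30.0704 m/s
V = 30.0704 * 3.6 = 108.3 km/h

108.3


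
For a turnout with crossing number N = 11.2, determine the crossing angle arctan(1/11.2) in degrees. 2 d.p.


1/N = 1/11.2 = 0.089286
angle = arctan(0.089286) = 0.08905 rad
angle = 0.08905 * 180/pi = 5.10 degrees

5.10


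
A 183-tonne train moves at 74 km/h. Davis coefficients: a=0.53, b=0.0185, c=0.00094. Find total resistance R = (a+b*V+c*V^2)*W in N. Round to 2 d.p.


b*V = 0.0185 * 74 = 1.369
c*V^2 = 0.00094 * 5476 = 5.14744
R_per_t = 0.53 + 1.369 + 5.14744 = 7.04644 N/t
R_total = 7.04644 * 183 = 1289.50 N

1289.50


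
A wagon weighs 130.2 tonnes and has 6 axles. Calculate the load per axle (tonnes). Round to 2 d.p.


Load per axle = total weight / number of axles
Load = 130.2 / 6
Load = 21.70 tonnes

21.70


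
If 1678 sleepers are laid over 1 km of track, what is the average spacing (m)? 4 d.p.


Spacing = 1000 m / number of sleepers
Spacing = 1000 / 1678
Spacing = 0.5959 m

0.5959


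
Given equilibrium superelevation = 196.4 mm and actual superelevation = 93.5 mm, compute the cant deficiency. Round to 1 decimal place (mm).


Cant deficiency = equilibrium cant - actual cant
CD = 196.4 - 93.5
CD = 102.9 mm

102.9


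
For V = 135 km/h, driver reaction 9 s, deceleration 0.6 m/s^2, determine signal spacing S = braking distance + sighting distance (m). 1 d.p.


V = 135 / 3.6 = 37.5 m/s
Braking distance = 37.5^2 / (2*0.6) = 1171.875 m
Sighting distance = 37.5 * 9 = 337.5 m
S = 1171.875 + 337.5 = 1509.4 m

1509.4


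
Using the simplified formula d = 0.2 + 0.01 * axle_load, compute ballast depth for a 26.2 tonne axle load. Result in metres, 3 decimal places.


d = 0.2 + 0.01 * 26.2
d = 0.2 + 0.262
d = 0.462 m

0.462


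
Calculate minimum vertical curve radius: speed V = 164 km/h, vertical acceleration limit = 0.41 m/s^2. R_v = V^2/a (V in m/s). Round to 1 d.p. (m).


Convert speed: V = 164 / 3.6 = 45.5556 m/s
V^2 = 2075.3086 m^2/s^2
R_v = 2075.3086 / 0.41
R_v = 5061.7 m

5061.7


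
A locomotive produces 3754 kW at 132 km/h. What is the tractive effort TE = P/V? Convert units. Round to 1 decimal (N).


Convert: P = 3754 kW = 3754000 W
V = 132 / 3.6 = 36.6667 m/s
TE = 3754000 / 36.6667
TE = 102381.8 N

102381.8


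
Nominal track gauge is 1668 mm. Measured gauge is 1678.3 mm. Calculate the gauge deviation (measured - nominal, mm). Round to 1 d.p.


Deviation = measured - nominal
Deviation = 1678.3 - 1668
Deviation = 10.3 mm

10.3


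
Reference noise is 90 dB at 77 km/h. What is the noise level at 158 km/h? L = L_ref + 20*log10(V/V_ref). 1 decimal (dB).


V/V_ref = 158 / 77 = 2.051948
log10(2.051948) = 0.312166
20 * 0.312166 = 6.2433
L = 90 + 6.2433 = 96.2 dB

96.2


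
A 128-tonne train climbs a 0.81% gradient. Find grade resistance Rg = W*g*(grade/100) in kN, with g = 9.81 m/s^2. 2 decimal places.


Rg = W * 9.81 * grade / 100
Rg = 128 * 9.81 * 0.81 / 100
Rg = 1255.68 * 0.0081
Rg = 10.17 kN

10.17


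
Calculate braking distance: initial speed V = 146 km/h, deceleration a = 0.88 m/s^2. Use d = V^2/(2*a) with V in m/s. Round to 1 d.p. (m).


Convert speed: V = 146 / 3.6 = 40.5556 m/s
V^2 = 1644.7531
d = 1644.7531 / (2 * 0.88)
d = 1644.7531 / 1.76
d = 934.5 m

934.5


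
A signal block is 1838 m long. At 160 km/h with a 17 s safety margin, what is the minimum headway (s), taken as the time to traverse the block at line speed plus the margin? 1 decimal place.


V = 160 / 3.6 = 44.4444 m/s
Block traversal time = 1838 / 44.4444 = 41.355 s
Headway = 41.355 + 17
Headway = 58.4 s

58.4


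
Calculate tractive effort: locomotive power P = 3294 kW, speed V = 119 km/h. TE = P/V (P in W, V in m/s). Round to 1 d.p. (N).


Convert: P = 3294 kW = 3294000 W
V = 119 / 3.6 = 33.0556 m/s
TE = 3294000 / 33.0556
TE = 99650.4 N

99650.4


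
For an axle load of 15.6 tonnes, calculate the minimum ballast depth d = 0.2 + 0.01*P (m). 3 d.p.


d = 0.2 + 0.01 * 15.6
d = 0.2 + 0.156
d = 0.356 m

0.356


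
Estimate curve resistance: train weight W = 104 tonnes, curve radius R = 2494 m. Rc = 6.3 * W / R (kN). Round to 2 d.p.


Rc = 6.3 * W / R
Rc = 6.3 * 104 / 2494
Rc = 655.2 / 2494
Rc = 0.26 kN

0.26


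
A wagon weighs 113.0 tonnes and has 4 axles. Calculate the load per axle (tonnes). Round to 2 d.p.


Load per axle = total weight / number of axles
Load = 113.0 / 4
Load = 28.25 tonnes

28.25


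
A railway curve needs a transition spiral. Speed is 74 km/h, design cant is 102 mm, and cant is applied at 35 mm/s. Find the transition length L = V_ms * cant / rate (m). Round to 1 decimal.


Convert speed: V = 74 / 3.6 = 20.5556 m/s
L = 20.5556 * 102 / 35
L = 2096.6667 / 35
L = 59.9 m

59.9


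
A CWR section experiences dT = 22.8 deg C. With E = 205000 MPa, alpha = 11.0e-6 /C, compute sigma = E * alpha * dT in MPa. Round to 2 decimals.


sigma = E * alpha * dT
sigma = 205000 * 11.0e-6 * 22.8
sigma = 2.255 * 22.8
sigma = 51.41 MPa

51.41


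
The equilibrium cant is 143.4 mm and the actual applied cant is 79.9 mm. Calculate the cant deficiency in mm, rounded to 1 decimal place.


Cant deficiency = equilibrium cant - actual cant
CD = 143.4 - 79.9
CD = 63.5 mm

63.5


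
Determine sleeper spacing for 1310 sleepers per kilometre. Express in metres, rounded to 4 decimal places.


Spacing = 1000 m / number of sleepers
Spacing = 1000 / 1310
Spacing = 0.7634 m

0.7634


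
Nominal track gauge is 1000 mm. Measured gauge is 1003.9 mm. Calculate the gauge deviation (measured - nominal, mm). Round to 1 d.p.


Deviation = measured - nominal
Deviation = 1003.9 - 1000
Deviation = 3.9 mm

3.9


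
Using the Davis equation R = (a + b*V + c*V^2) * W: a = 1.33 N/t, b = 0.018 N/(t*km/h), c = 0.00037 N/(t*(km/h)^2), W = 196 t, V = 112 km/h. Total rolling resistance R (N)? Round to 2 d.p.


b*V = 0.018 * 112 = 2.016
c*V^2 = 0.00037 * 12544 = 4.64128
R_per_t = 1.33 + 2.016 + 4.64128 = 7.98728 N/t
R_total = 7.98728 * 196 = 1565.51 N

1565.51


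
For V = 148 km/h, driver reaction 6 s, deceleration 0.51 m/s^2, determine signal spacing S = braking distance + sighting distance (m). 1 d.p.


V = 148 / 3.6 = 41.1111 m/s
Braking distance = 41.1111^2 / (2*0.51) = 1656.9838 m
Sighting distance = 41.1111 * 6 = 246.6667 m
S = 1656.9838 + 246.6667 = 1903.7 m

1903.7


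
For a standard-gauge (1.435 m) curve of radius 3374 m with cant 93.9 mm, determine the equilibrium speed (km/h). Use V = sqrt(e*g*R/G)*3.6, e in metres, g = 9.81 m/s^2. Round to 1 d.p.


Convert cant: e = 93.9 mm = 0.0939 m
V_ms = sqrt(0.0939 * 9.81 * 3374 / 1.435)
V_ms = sqrt(2165.847015) = 46.5387 m/s
V = 46.5387 * 3.6 = 167.5 km/h

167.5


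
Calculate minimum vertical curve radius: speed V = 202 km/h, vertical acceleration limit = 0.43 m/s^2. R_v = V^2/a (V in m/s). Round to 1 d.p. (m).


Convert speed: V = 202 / 3.6 = 56.1111 m/s
V^2 = 3148.4568 m^2/s^2
R_v = 3148.4568 / 0.43
R_v = 7322.0 m

7322.0


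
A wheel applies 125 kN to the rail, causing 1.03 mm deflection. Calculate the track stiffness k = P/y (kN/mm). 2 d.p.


Track stiffness k = P / y
k = 125 / 1.03
k = 121.36 kN/mm

121.36


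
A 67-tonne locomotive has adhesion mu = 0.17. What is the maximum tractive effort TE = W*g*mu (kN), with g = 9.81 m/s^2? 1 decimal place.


TE_max = W * g * mu
TE_max = 67 * 9.81 * 0.17
TE_max = 657.27 * 0.17
TE_max = 111.7 kN

111.7


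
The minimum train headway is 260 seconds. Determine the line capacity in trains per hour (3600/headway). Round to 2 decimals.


Capacity = 3600 / headway
Capacity = 3600 / 260
Capacity = 13.85 trains/hour

13.85


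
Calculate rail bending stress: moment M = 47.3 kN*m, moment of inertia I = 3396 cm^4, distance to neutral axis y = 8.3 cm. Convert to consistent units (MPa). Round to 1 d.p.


Convert units:
M = 47.3 kN*m = 47300000 N*mm
y = 8.3 cm = 83 mm
I = 3396 cm^4 = 33960000 mm^4
sigma = 47300000 * 83 / 33960000
sigma = 115.6 MPa

115.6


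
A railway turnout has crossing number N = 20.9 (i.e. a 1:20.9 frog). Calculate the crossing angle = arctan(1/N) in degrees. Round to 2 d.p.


1/N = 1/20.9 = 0.047847
angle = arctan(0.047847) = 0.04781 rad
angle = 0.04781 * 180/pi = 2.74 degrees

2.74


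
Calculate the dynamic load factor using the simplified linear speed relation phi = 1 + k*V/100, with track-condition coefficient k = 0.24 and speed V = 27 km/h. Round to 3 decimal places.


phi = 1 + k * V / 100
phi = 1 + 0.24 * 27 / 100
phi = 1 + 0.0648
phi = 1.065

1.065


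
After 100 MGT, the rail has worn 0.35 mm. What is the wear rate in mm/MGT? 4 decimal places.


Wear rate = total wear / cumulative tonnage
Rate = 0.35 / 100
Rate = 0.0035 mm/MGT

0.0035


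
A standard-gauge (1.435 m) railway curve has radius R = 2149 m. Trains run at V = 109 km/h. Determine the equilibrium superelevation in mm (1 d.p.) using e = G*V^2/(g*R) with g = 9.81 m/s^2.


Convert speed: V = 109 / 3.6 = 30.2778 m/s
Apply formula: e = 1.435 * 30.2778^2 / (9.81 * 2149)
e = 1.435 * 916.7438 / 21081.69
e = 0.062401 m = 62.4 mm

62.4


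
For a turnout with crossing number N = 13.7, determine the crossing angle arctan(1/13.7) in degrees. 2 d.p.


1/N = 1/13.7 = 0.072993
angle = arctan(0.072993) = 0.072863 rad
angle = 0.072863 * 180/pi = 4.17 degrees

4.17


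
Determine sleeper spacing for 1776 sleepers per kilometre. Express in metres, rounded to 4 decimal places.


Spacing = 1000 m / number of sleepers
Spacing = 1000 / 1776
Spacing = 0.5631 m

0.5631
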